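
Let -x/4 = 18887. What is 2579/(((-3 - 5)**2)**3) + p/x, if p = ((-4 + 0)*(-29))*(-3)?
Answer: 71516101/4951113728 ≈ 0.014444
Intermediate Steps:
x = -75548 (x = -4*18887 = -75548)
p = -348 (p = -4*(-29)*(-3) = 116*(-3) = -348)
2579/(((-3 - 5)**2)**3) + p/x = 2579/(((-3 - 5)**2)**3) - 348/(-75548) = 2579/(((-8)**2)**3) - 348*(-1/75548) = 2579/(64**3) + 87/18887 = 2579/262144 + 87/18887 = 71516101/4951113728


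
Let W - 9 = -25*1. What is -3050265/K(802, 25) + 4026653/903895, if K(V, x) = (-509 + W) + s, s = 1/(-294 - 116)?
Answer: 1131285646776653/194564302645 ≈ 5814.5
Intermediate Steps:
s = -1/410 (s = 1/(-410) = -1/410 ≈ -0.0024390)
W = -16 (W = 9 - 25*1 = 9 - 25 = -16)
K(V, x) = -215251/410 (K(V, x) = (-509 - 16) - 1/410 = -525 - 1/410 = -215251/410)
-3050265/K(802, 25) + 4026653/903895 = -3050265/(-215251/410) + 4026653/903895 = -3050265*(-410/215251) + 4026653*(1/903895) = 1250608650/215251 + 4026653/903895 = 1131285646776653/194564302645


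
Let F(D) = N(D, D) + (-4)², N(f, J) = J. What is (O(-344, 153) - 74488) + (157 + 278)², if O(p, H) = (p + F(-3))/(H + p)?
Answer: 21915098/191 ≈ 1.1474e+5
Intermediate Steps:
F(D) = 16 + D (F(D) = D + (-4)² = D + 16 = 16 + D)
O(p, H) = (13 + p)/(H + p) (O(p, H) = (p + (16 - 3))/(H + p) = (p + 13)/(H + p) = (13 + p)/(H + p))
(O(-344, 153) - 74488) + (157 + 278)² = ((13 - 344)/(153 - 344) - 74488) + (157 + 278)² = (-331/(-191) - 74488) + 435² = (-1/191*(-331) - 74488) + 189225 = (331/191 - 74488) + 189225 = -14226877/191 + 189225 = 21915098/191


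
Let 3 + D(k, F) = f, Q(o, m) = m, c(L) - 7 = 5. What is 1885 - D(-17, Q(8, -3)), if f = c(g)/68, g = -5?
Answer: 32093/17 ≈ 1887.8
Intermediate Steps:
c(L) = 12 (c(L) = 7 + 5 = 12)
f = 3/17 (f = 12/68 = 12*(1/68) = 3/17 ≈ 0.17647)
D(k, F) = -48/17 (D(k, F) = -3 + 3/17 = -48/17)
1885 - D(-17, Q(8, -3)) = 1885 - 1*(-48/17) = 1885 + 48/17 = 32093/17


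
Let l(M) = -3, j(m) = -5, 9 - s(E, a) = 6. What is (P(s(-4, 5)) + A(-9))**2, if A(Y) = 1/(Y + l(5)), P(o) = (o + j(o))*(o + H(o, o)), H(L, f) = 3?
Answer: 21025/144 ≈ 146.01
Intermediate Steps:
s(E, a) = 3 (s(E, a) = 9 - 1*6 = 9 - 6 = 3)
P(o) = (-5 + o)*(3 + o) (P(o) = (o - 5)*(o + 3) = (-5 + o)*(3 + o))
A(Y) = 1/(-3 + Y) (A(Y) = 1/(Y - 3) = 1/(-3 + Y))
(P(s(-4, 5)) + A(-9))**2 = ((-15 + 3**2 - 2*3) + 1/(-3 - 9))**2 = ((-15 + 9 - 6) + 1/(-12))**2 = (-12 - 1/12)**2 = (-145/12)**2 = 21025/144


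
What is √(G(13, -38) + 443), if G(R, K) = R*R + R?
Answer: 25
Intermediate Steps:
G(R, K) = R + R² (G(R, K) = R² + R = R + R²)
√(G(13, -38) + 443) = √(13*(1 + 13) + 443) = √(13*14 + 443) = √(182 + 443) = √625 = 25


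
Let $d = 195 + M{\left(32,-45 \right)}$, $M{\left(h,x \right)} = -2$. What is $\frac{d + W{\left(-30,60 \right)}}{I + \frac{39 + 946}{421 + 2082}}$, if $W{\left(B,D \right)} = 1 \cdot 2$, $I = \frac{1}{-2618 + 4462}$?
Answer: $\frac{23077660}{46637} \approx 494.84$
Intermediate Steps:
$I = \frac{1}{1844} \approx 0.0005423$
$W{\left(B,D \right)} = 2$
$d = 193$ ($d = 195 - 2 = 193$)
$\frac{d + W{\left(-30,60 \right)}}{I + \frac{39 + 946}{421 + 2082}} = \frac{193 + 2}{\frac{1}{1844} + \frac{39 + 946}{421 + 2082}} = \frac{195}{\frac{1}{1844} + \frac{985}{2503}} = \frac{195}{\frac{1818843}{4615532}} = 195 \cdot \frac{4615532}{1818843} = \frac{23077660}{46637}$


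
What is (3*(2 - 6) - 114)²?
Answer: 15876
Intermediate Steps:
(3*(2 - 6) - 114)² = (3*(-4) - 114)² = (-12 - 114)² = (-126)² = 15876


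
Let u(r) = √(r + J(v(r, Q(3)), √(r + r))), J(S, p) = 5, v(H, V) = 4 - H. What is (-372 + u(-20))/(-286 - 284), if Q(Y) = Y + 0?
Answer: 62/95 - I*√15/570 ≈ 0.65263 - 0.0067947*I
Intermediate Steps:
Q(Y) = Y
u(r) = √(5 + r) (u(r) = √(r + 5) = √(5 + r))
(-372 + u(-20))/(-286 - 284) = (-372 + √(5 - 20))/(-286 - 284) = (-372 + √(-15))/(-570) = (-372 + I*√15)*(-1/570) = 62/95 - I*√15/570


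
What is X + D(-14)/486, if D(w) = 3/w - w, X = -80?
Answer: -544127/6804 ≈ -79.972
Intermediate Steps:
D(w) = -w + 3/w
X + D(-14)/486 = -80 + (-1*(-14) + 3/(-14))/486 = -80 + (14 + 3*(-1/14))/486 = -80 + (14 - 3/14)/486 = -80 + (1/486)*(193/14) = -80 + 193/6804 = -544127/6804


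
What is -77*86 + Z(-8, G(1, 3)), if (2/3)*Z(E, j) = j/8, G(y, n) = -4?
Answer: -26491/4 ≈ -6622.8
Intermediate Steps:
Z(E, j) = 3*j/16 (Z(E, j) = 3*(j/8)/2 = 3*j/16)
-77*86 + Z(-8, G(1, 3)) = -77*86 + (3/16)*(-4) = -6622 - ¾ = -26491/4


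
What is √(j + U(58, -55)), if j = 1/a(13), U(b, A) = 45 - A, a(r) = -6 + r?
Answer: √4907/7 ≈ 10.007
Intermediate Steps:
j = ⅐ (j = 1/(-6 + 13) = 1/7 = ⅐ ≈ 0.14286)
√(j + U(58, -55)) = √(⅐ + (45 - 1*(-55))) = √(⅐ + (45 + 55)) = √(⅐ + 100) = √(701/7) = √4907/7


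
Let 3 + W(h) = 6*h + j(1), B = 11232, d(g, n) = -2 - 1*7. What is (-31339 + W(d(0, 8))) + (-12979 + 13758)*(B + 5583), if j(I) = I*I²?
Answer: 13067490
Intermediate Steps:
j(I) = I³
d(g, n) = -9 (d(g, n) = -2 - 7 = -9)
W(h) = -2 + 6*h (W(h) = -3 + (6*h + 1³) = -3 + (6*h + 1) = -3 + (1 + 6*h) = -2 + 6*h)
(-31339 + W(d(0, 8))) + (-12979 + 13758)*(B + 5583) = (-31339 + (-2 + 6*(-9))) + (-12979 + 13758)*(11232 + 5583) = (-31339 + (-2 - 54)) + 779*16815 = (-31339 - 56) + 13098885 = -31395 + 13098885 = 13067490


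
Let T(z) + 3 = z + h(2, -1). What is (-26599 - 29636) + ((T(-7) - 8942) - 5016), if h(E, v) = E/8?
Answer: -280811/4 ≈ -70203.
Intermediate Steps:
h(E, v) = E/8 (h(E, v) = E*(⅛) = E/8)
T(z) = -11/4 + z (T(z) = -3 + (z + (⅛)*2) = -3 + (z + ¼) = -3 + (¼ + z) = -11/4 + z)
(-26599 - 29636) + ((T(-7) - 8942) - 5016) = (-26599 - 29636) + (((-11/4 - 7) - 8942) - 5016) = -56235 + ((-39/4 - 8942) - 5016) = -56235 + (-35807/4 - 5016) = -56235 - 55871/4 = -280811/4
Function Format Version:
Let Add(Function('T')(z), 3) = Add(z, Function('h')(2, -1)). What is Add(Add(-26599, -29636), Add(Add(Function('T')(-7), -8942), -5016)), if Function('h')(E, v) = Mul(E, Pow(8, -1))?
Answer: Rational(-280811, 4) ≈ -70203.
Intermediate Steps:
Function('h')(E, v) = Mul(Rational(1, 8), E) (Function('h')(E, v) = Mul(E, Rational(1, 8)) = Mul(Rational(1, 8), E))
Function('T')(z) = Add(Rational(-11, 4), z) (Function('T')(z) = Add(-3, Add(z, Mul(Rational(1, 8), 2))) = Add(-3, Add(z, Rational(1, 4))) = Add(-3, Add(Rational(1, 4), z)) = Add(Rational(-11, 4), z))
Add(Add(-26599, -29636), Add(Add(Function('T')(-7), -8942), -5016)) = Add(Add(-26599, -29636), Add(Add(Add(Rational(-11, 4), -7), -8942), -5016)) = Add(-56235, Add(Add(Rational(-39, 4), -8942), -5016)) = Add(-56235, Add(Rational(-35807, 4), -5016)) = Add(-56235, Rational(-55871, 4)) = Rational(-280811, 4)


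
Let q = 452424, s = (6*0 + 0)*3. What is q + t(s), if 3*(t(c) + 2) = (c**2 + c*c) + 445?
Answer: 1357711/3 ≈ 4.5257e+5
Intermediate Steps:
s = 0 (s = (0 + 0)*3 = 0*3 = 0)
t(c) = 439/3 + 2*c**2/3 (t(c) = -2 + ((c**2 + c*c) + 445)/3 = -2 + ((c**2 + c**2) + 445)/3 = -2 + (2*c**2 + 445)/3 = -2 + (445 + 2*c**2)/3 = -2 + (445/3 + 2*c**2/3) = 439/3 + 2*c**2/3)
q + t(s) = 452424 + (439/3 + (2/3)*0**2) = 452424 + (439/3 + (2/3)*0) = 452424 + (439/3 + 0) = 452424 + 439/3 = 1357711/3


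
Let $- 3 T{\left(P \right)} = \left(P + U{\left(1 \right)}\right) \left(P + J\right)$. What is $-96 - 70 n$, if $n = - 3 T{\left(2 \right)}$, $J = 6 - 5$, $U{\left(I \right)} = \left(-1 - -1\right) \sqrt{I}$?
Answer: $-516$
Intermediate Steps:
$U{\left(I \right)} = 0$ ($U{\left(I \right)} = \left(-1 + 1\right) \sqrt{I} = 0 \sqrt{I} = 0$)
$J = 1$ ($J = 6 - 5 = 1$)
$T{\left(P \right)} = - \frac{P \left(1 + P\right)}{3}$ ($T{\left(P \right)} = - \frac{\left(P + 0\right) \left(P + 1\right)}{3} = - \frac{P \left(1 + P\right)}{3}$)
$n = 6$ ($n = - 3 \cdot \frac{1}{3} \cdot 2 \left(-1 - 2\right) = - 3 \cdot \frac{1}{3} \cdot 2 \left(-3\right) = \left(-3\right) \left(-2\right) = 6$)
$-96 - 70 n = -96 - 420 = -516$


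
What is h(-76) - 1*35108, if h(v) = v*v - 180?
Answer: -29512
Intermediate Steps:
h(v) = -180 + v² (h(v) = v² - 180 = -180 + v²)
h(-76) - 1*35108 = (-180 + (-76)²) - 1*35108 = (-180 + 5776) - 35108 = 5596 - 35108 = -29512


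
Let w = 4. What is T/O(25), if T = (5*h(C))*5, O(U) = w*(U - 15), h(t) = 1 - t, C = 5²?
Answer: -15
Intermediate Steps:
C = 25
O(U) = -60 + 4*U (O(U) = 4*(U - 15) = 4*(-15 + U) = -60 + 4*U)
T = -600 (T = (5*(1 - 1*25))*5 = (5*(1 - 25))*5 = (5*(-24))*5 = -120*5 = -600)
T/O(25) = -600/(-60 + 4*25) = -600/(-60 + 100) = -600/40 = -600*1/40 = -15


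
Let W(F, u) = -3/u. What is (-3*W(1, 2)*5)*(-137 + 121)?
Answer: -360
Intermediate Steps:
(-3*W(1, 2)*5)*(-137 + 121) = (-(-9)/2*5)*(-137 + 121) = (-(-9)/2*5)*(-16) = (-3*(-3/2)*5)*(-16) = ((9/2)*5)*(-16) = (45/2)*(-16) = -360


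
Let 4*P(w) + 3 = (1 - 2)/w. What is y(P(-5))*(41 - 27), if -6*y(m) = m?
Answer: 49/30 ≈ 1.6333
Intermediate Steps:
P(w) = -3/4 - 1/(4*w) (P(w) = -3/4 + ((1 - 2)/w)/4 = -3/4 + (-1/w)/4 = -3/4 - 1/(4*w))
y(m) = -m/6
y(P(-5))*(41 - 27) = (-(-1 - 3*(-5))/(24*(-5)))*(41 - 27) = -(-1)*(-1 + 15)/(24*5)*14 = -(-1)*14/(24*5)*14 = -1/6*(-7/10)*14 = (7/60)*14 = 49/30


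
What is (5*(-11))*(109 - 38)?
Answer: -3905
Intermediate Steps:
(5*(-11))*(109 - 38) = -55*71 = -3905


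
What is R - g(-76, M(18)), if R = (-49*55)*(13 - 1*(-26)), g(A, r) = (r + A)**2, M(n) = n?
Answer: -108469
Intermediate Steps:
g(A, r) = (A + r)**2
R = -105105 (R = -2695*(13 + 26) = -2695*39 = -105105)
R - g(-76, M(18)) = -105105 - (-76 + 18)**2 = -105105 - 1*(-58)**2 = -105105 - 1*3364 = -105105 - 3364 = -108469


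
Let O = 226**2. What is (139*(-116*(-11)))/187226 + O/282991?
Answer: 29877585450/26491636483 ≈ 1.1278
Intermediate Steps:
O = 51076
(139*(-116*(-11)))/187226 + O/282991 = (139*(-116*(-11)))/187226 + 51076/282991 = (139*1276)*(1/187226) + 51076*(1/282991) = 177364*(1/187226) + 51076/282991 = 88682/93613 + 51076/282991 = 29877585450/26491636483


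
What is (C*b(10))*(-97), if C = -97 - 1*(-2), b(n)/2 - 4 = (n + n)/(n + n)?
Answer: 92150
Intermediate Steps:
b(n) = 10 (b(n) = 8 + 2*((n + n)/(n + n)) = 8 + 2*((2*n)/((2*n))) = 8 + 2*((2*n)*(1/(2*n))) = 8 + 2*1 = 8 + 2 = 10)
C = -95 (C = -97 + 2 = -95)
(C*b(10))*(-97) = -95*10*(-97) = -950*(-97) = 92150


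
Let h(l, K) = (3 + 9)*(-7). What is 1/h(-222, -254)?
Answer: -1/84 ≈ -0.011905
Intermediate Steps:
h(l, K) = -84 (h(l, K) = 12*(-7) = -84)
1/h(-222, -254) = 1/(-84) = -1/84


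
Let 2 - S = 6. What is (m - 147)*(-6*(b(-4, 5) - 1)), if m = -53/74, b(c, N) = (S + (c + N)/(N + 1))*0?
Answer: -32793/37 ≈ -886.30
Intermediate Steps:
S = -4 (S = 2 - 1*6 = 2 - 6 = -4)
b(c, N) = 0 (b(c, N) = (-4 + (c + N)/(N + 1))*0 = (-4 + (N + c)/(1 + N))*0 = 0)
m = -53/74 (m = -53*1/74 = -53/74 ≈ -0.71622)
(m - 147)*(-6*(b(-4, 5) - 1)) = (-53/74 - 147)*(-6*(0 - 1)) = -(-32793)*(-1)/37 = -10931/74*6 = -32793/37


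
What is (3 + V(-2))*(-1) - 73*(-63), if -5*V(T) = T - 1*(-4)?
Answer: 22982/5 ≈ 4596.4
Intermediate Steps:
V(T) = -⅘ - T/5 (V(T) = -(T - 1*(-4))/5 = -(T + 4)/5 = -(4 + T)/5 = -⅘ - T/5)
(3 + V(-2))*(-1) - 73*(-63) = (3 + (-⅘ - ⅕*(-2)))*(-1) - 73*(-63) = (3 + (-⅘ + ⅖))*(-1) + 4599 = (3 - ⅖)*(-1) + 4599 = (13/5)*(-1) + 4599 = -13/5 + 4599 = 22982/5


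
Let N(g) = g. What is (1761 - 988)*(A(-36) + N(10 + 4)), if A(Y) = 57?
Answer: 54883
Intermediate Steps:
(1761 - 988)*(A(-36) + N(10 + 4)) = (1761 - 988)*(57 + (10 + 4)) = 773*(57 + 14) = 773*71 = 54883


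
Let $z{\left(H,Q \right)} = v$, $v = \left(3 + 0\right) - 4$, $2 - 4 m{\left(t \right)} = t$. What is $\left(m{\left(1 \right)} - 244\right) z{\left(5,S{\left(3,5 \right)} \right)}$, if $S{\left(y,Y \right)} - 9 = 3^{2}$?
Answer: $\frac{975}{4} \approx 243.75$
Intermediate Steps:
$S{\left(y,Y \right)} = 18$ ($S{\left(y,Y \right)} = 9 + 3^{2} = 9 + 9 = 18$)
$m{\left(t \right)} = \frac{1}{2} - \frac{t}{4}$
$v = -1$ ($v = 3 - 4 = -1$)
$z{\left(H,Q \right)} = -1$
$\left(m{\left(1 \right)} - 244\right) z{\left(5,S{\left(3,5 \right)} \right)} = \left(\left(\frac{1}{2} - \frac{1}{4}\right) - 244\right) \left(-1\right) = \left(\frac{1}{4} - 244\right) \left(-1\right) = \left(- \frac{975}{4}\right) \left(-1\right) = \frac{975}{4}$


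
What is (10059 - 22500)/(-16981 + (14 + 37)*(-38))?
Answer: 12441/18919 ≈ 0.65759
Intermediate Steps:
(10059 - 22500)/(-16981 + (14 + 37)*(-38)) = -12441/(-16981 + 51*(-38)) = -12441/(-16981 - 1938) = -12441/(-18919) = -12441*(-1/18919) = 12441/18919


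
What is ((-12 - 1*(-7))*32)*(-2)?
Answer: 320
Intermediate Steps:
((-12 - 1*(-7))*32)*(-2) = ((-12 + 7)*32)*(-2) = -5*32*(-2) = -160*(-2) = 320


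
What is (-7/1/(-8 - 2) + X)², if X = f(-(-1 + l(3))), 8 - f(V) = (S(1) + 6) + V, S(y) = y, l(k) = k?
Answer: 5329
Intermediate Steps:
f(V) = 1 - V (f(V) = 8 - ((1 + 6) + V) = 8 - (7 + V) = 8 + (-7 - V) = 1 - V)
X = 3 (X = 1 - (-1)*(-1 + 3) = 1 - (-1)*2 = 1 - 1*(-2) = 1 + 2 = 3)
(-7/1/(-8 - 2) + X)² = (-7/1/(-8 - 2) + 3)² = (-7/1/(-10) + 3)² = (-7/(-⅒) + 3)² = (-10*(-7) + 3)² = (70 + 3)² = 73² = 5329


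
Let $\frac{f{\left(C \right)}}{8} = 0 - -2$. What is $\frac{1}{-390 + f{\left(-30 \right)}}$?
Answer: $- \frac{1}{374} \approx -0.0026738$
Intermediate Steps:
$f{\left(C \right)} = 16$ ($f{\left(C \right)} = 8 \left(0 - -2\right) = 8 \left(0 + 2\right) = 8 \cdot 2 = 16$)
$\frac{1}{-390 + f{\left(-30 \right)}} = \frac{1}{-390 + 16} = \frac{1}{-374} = - \frac{1}{374}$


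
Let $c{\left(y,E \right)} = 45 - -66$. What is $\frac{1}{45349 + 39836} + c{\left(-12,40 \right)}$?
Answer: $\frac{9455536}{85185} \approx 111.0$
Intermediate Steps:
$c{\left(y,E \right)} = 111$ ($c{\left(y,E \right)} = 45 + 66 = 111$)
$\frac{1}{45349 + 39836} + c{\left(-12,40 \right)} = \frac{1}{45349 + 39836} + 111 = \frac{1}{85185} + 111 = \frac{9455536}{85185}$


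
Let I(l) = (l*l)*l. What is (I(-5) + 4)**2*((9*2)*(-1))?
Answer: -263538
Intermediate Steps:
I(l) = l**3 (I(l) = l**2*l = l**3)
(I(-5) + 4)**2*((9*2)*(-1)) = ((-5)**3 + 4)**2*((9*2)*(-1)) = (-125 + 4)**2*(18*(-1)) = (-121)**2*(-18) = 14641*(-18) = -263538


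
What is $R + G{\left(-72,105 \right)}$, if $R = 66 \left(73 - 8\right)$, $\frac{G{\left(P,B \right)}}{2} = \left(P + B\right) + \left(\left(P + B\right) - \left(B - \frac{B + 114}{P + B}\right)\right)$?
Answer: $\frac{46478}{11} \approx 4225.3$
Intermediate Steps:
$G{\left(P,B \right)} = 2 B + 4 P + \frac{2 \left(114 + B\right)}{B + P}$ ($G{\left(P,B \right)} = 2 \left(\left(P + B\right) + \left(\left(P + B\right) - \left(B - \frac{B + 114}{P + B}\right)\right)\right) = 2 \left(\left(B + P\right) + \left(\left(B + P\right) - \left(B - \frac{114 + B}{B + P}\right)\right)\right) = 2 \left(\left(B + P\right) + \left(P + \frac{114 + B}{B + P}\right)\right) = 2 \left(B + 2 P + \frac{114 + B}{B + P}\right) = 2 B + 4 P + \frac{2 \left(114 + B\right)}{B + P}$)
$R = 4290$ ($R = 66 \cdot 65 = 4290$)
$R + G{\left(-72,105 \right)} = 4290 + \frac{2 \left(114 + 105 + 105^{2} + 2 \left(-72\right)^{2} + 3 \cdot 105 \left(-72\right)\right)}{105 - 72} = 4290 + \frac{2 \left(114 + 105 + 11025 + 2 \cdot 5184 - 22680\right)}{33} = 4290 + 2 \cdot \frac{1}{33} \left(114 + 105 + 11025 + 10368 - 22680\right) = 4290 + 2 \cdot \frac{1}{33} \left(-1068\right) = 4290 - \frac{712}{11} = \frac{46478}{11}$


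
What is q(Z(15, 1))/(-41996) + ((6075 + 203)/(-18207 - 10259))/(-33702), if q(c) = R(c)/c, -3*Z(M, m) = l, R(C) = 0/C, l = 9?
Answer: 73/11155362 ≈ 6.5439e-6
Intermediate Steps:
R(C) = 0
Z(M, m) = -3 (Z(M, m) = -⅓*9 = -3)
q(c) = 0 (q(c) = 0/c = 0)
q(Z(15, 1))/(-41996) + ((6075 + 203)/(-18207 - 10259))/(-33702) = 0/(-41996) + ((6075 + 203)/(-18207 - 10259))/(-33702) = 0*(-1/41996) + (6278/(-28466))*(-1/33702) = 0 + (6278*(-1/28466))*(-1/33702) = 0 - 73/331*(-1/33702) = 0 + 73/11155362 = 73/11155362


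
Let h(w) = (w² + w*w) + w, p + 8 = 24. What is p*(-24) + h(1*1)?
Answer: -381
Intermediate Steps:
p = 16 (p = -8 + 24 = 16)
h(w) = w + 2*w² (h(w) = (w² + w²) + w = 2*w² + w = w + 2*w²)
p*(-24) + h(1*1) = 16*(-24) + (1*1)*(1 + 2*(1*1)) = -384 + 1*(1 + 2*1) = -384 + 1*(1 + 2) = -384 + 1*3 = -384 + 3 = -381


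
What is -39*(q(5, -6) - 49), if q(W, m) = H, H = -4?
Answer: 2067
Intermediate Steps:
q(W, m) = -4
-39*(q(5, -6) - 49) = -39*(-4 - 49) = -39*(-53) = 2067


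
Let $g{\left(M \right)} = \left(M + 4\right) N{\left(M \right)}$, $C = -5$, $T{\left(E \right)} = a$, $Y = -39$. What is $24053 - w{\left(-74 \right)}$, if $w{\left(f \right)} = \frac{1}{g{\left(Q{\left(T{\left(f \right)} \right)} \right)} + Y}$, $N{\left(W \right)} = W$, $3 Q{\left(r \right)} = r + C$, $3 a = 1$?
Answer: $\frac{83391832}{3467} \approx 24053.0$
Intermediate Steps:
$a = \frac{1}{3}$ ($a = \frac{1}{3} \cdot 1 = \frac{1}{3} \approx 0.33333$)
$T{\left(E \right)} = \frac{1}{3}$
$Q{\left(r \right)} = - \frac{5}{3} + \frac{r}{3}$ ($Q{\left(r \right)} = \frac{r - 5}{3} = \frac{-5 + r}{3} = - \frac{5}{3} + \frac{r}{3}$)
$g{\left(M \right)} = M \left(4 + M\right)$ ($g{\left(M \right)} = \left(M + 4\right) M = \left(4 + M\right) M = M \left(4 + M\right)$)
$w{\left(f \right)} = - \frac{81}{3467}$ ($w{\left(f \right)} = \frac{1}{\left(- \frac{5}{3} + \frac{1}{3} \cdot \frac{1}{3}\right) \left(4 + \left(- \frac{5}{3} + \frac{1}{3} \cdot \frac{1}{3}\right)\right) - 39} = \frac{1}{\left(- \frac{5}{3} + \frac{1}{9}\right) \left(4 + \left(- \frac{5}{3} + \frac{1}{9}\right)\right) - 39} = \frac{1}{- \frac{14 \left(4 - \frac{14}{9}\right)}{9} - 39} = \frac{1}{\left(- \frac{14}{9}\right) \frac{22}{9} - 39} = \frac{1}{- \frac{308}{81} - 39} = \frac{1}{- \frac{3467}{81}} = - \frac{81}{3467}$)
$24053 - w{\left(-74 \right)} = 24053 - - \frac{81}{3467} = 24053 + \frac{81}{3467} = \frac{83391832}{3467}$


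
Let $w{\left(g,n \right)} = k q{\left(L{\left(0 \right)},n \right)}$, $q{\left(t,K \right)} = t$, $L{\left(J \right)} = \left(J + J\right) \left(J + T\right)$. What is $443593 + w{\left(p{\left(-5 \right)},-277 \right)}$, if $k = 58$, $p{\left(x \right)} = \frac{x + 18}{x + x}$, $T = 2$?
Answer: $443593$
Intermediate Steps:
$p{\left(x \right)} = \frac{18 + x}{2 x}$
$L{\left(J \right)} = 2 J \left(2 + J\right)$ ($L{\left(J \right)} = \left(J + J\right) \left(J + 2\right) = 2 J \left(2 + J\right)$)
$w{\left(g,n \right)} = 0$ ($w{\left(g,n \right)} = 58 \cdot 2 \cdot 0 \left(2 + 0\right) = 58 \cdot 2 \cdot 0 \cdot 2 = 58 \cdot 0 = 0$)
$443593 + w{\left(p{\left(-5 \right)},-277 \right)} = 443593 + 0 = 443593$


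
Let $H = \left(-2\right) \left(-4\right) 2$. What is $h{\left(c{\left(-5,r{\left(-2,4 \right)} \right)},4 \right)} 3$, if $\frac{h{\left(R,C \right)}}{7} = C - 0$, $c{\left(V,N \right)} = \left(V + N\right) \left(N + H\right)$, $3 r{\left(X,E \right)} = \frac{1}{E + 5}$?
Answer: $84$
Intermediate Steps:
$r{\left(X,E \right)} = \frac{1}{3 \left(5 + E\right)}$ ($r{\left(X,E \right)} = \frac{1}{3 \left(E + 5\right)} = \frac{1}{3 \left(5 + E\right)}$)
$H = 16$ ($H = 8 \cdot 2 = 16$)
$c{\left(V,N \right)} = \left(16 + N\right) \left(N + V\right)$ ($c{\left(V,N \right)} = \left(V + N\right) \left(N + 16\right) = \left(N + V\right) \left(16 + N\right) = \left(16 + N\right) \left(N + V\right)$)
$h{\left(R,C \right)} = 7 C$ ($h{\left(R,C \right)} = 7 \left(C - 0\right) = 7 \left(C + 0\right) = 7 C$)
$h{\left(c{\left(-5,r{\left(-2,4 \right)} \right)},4 \right)} 3 = 7 \cdot 4 \cdot 3 = 28 \cdot 3 = 84$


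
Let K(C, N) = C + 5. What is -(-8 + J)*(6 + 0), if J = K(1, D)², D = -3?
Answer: -168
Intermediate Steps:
K(C, N) = 5 + C
J = 36 (J = (5 + 1)² = 6² = 36)
-(-8 + J)*(6 + 0) = -(-8 + 36)*(6 + 0) = -28*6 = -1*168 = -168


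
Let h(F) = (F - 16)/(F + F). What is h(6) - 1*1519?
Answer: -9119/6 ≈ -1519.8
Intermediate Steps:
h(F) = (-16 + F)/(2*F) (h(F) = (-16 + F)/((2*F)) = (-16 + F)*(1/(2*F)) = (-16 + F)/(2*F))
h(6) - 1*1519 = (½)*(-16 + 6)/6 - 1*1519 = (½)*(⅙)*(-10) - 1519 = -⅚ - 1519 = -9119/6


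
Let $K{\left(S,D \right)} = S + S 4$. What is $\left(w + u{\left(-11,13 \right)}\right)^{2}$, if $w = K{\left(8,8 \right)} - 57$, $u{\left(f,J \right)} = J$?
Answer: $16$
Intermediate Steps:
$K{\left(S,D \right)} = 5 S$ ($K{\left(S,D \right)} = S + 4 S = 5 S$)
$w = -17$ ($w = 5 \cdot 8 - 57 = 40 - 57 = -17$)
$\left(w + u{\left(-11,13 \right)}\right)^{2} = \left(-17 + 13\right)^{2} = \left(-4\right)^{2} = 16$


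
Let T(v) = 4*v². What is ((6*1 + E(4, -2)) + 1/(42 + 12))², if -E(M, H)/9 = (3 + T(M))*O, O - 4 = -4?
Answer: 105625/2916 ≈ 36.223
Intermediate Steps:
O = 0 (O = 4 - 4 = 0)
E(M, H) = 0 (E(M, H) = -9*(3 + 4*M²)*0 = -9*0 = 0)
((6*1 + E(4, -2)) + 1/(42 + 12))² = ((6*1 + 0) + 1/(42 + 12))² = ((6 + 0) + 1/54)² = (6 + 1/54)² = (325/54)² = 105625/2916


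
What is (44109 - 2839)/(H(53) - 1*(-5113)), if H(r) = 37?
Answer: 4127/515 ≈ 8.0136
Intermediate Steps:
(44109 - 2839)/(H(53) - 1*(-5113)) = (44109 - 2839)/(37 - 1*(-5113)) = 41270/(37 + 5113) = 41270/5150 = 41270*(1/5150) = 4127/515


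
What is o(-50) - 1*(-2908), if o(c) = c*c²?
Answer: -122092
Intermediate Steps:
o(c) = c³
o(-50) - 1*(-2908) = (-50)³ - 1*(-2908) = -125000 + 2908 = -122092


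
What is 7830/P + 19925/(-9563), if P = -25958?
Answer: -296045720/124118177 ≈ -2.3852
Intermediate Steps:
7830/P + 19925/(-9563) = 7830/(-25958) + 19925/(-9563) = 7830*(-1/25958) + 19925*(-1/9563) = -3915/12979 - 19925/9563 = -296045720/124118177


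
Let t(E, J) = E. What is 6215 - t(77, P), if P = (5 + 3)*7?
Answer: 6138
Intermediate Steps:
P = 56 (P = 8*7 = 56)
6215 - t(77, P) = 6215 - 1*77 = 6215 - 77 = 6138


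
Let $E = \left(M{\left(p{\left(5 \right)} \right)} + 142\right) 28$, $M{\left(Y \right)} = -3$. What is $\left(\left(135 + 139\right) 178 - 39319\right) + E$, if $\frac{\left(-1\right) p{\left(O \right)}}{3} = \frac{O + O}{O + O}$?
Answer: $13345$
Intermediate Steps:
$p{\left(O \right)} = -3$ ($p{\left(O \right)} = - 3 \frac{O + O}{O + O} = - 3 \frac{2 O}{2 O} = - 3 \cdot 2 O \frac{1}{2 O} = \left(-3\right) 1 = -3$)
$E = 3892$ ($E = \left(-3 + 142\right) 28 = 139 \cdot 28 = 3892$)
$\left(\left(135 + 139\right) 178 - 39319\right) + E = \left(\left(135 + 139\right) 178 - 39319\right) + 3892 = \left(274 \cdot 178 - 39319\right) + 3892 = \left(48772 - 39319\right) + 3892 = 9453 + 3892 = 13345$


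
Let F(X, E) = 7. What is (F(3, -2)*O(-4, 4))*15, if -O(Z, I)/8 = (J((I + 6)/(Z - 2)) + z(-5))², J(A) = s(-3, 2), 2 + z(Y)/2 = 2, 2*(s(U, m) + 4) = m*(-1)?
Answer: -21000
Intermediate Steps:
s(U, m) = -4 - m/2 (s(U, m) = -4 + (m*(-1))/2 = -4 + (-m)/2 = -4 - m/2)
z(Y) = 0 (z(Y) = -4 + 2*2 = -4 + 4 = 0)
J(A) = -5 (J(A) = -4 - ½*2 = -4 - 1 = -5)
O(Z, I) = -200 (O(Z, I) = -8*(-5 + 0)² = -8*(-5)² = -8*25 = -200)
(F(3, -2)*O(-4, 4))*15 = (7*(-200))*15 = -1400*15 = -21000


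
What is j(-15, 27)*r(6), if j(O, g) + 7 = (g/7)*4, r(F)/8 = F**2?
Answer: 16992/7 ≈ 2427.4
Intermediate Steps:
r(F) = 8*F**2
j(O, g) = -7 + 4*g/7 (j(O, g) = -7 + (g/7)*4 = -7 + 4*g/7)
j(-15, 27)*r(6) = (-7 + (4/7)*27)*(8*6**2) = (-7 + 108/7)*(8*36) = (59/7)*288 = 16992/7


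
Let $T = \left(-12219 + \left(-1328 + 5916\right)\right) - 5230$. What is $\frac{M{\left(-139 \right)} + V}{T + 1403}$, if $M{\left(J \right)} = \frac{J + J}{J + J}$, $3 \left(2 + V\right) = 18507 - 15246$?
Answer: $- \frac{543}{5729} \approx -0.094781$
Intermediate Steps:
$V = 1085$ ($V = -2 + \frac{18507 - 15246}{3} = -2 + \frac{1}{3} \cdot 3261 = -2 + 1087 = 1085$)
$T = -12861$ ($T = \left(-12219 + 4588\right) - 5230 = -7631 - 5230 = -12861$)
$M{\left(J \right)} = 1$ ($M{\left(J \right)} = \frac{2 J}{2 J} = 2 J \frac{1}{2 J} = 1$)
$\frac{M{\left(-139 \right)} + V}{T + 1403} = \frac{1 + 1085}{-12861 + 1403} = \frac{1086}{-11458} = 1086 \left(- \frac{1}{11458}\right) = - \frac{543}{5729}$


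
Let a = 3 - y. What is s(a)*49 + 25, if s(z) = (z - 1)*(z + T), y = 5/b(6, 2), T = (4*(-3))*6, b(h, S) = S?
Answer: 7107/4 ≈ 1776.8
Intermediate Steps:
T = -72 (T = -12*6 = -72)
y = 5/2 ≈ 2.5000
a = ½ (a = 3 - 1*5/2 = 3 - 5/2 = ½ ≈ 0.50000)
s(z) = (-1 + z)*(-72 + z) (s(z) = (z - 1)*(z - 72) = (-1 + z)*(-72 + z))
s(a)*49 + 25 = (72 + (½)² - 73*½)*49 + 25 = (72 + ¼ - 73/2)*49 + 25 = (143/4)*49 + 25 = 7007/4 + 25 = 7107/4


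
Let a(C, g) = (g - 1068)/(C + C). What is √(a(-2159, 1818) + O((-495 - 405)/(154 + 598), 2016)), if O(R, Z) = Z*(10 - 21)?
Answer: I*√103369377081/2159 ≈ 148.92*I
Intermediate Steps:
a(C, g) = (-1068 + g)/(2*C) (a(C, g) = (-1068 + g)/((2*C)) = (-1068 + g)*(1/(2*C)) = (-1068 + g)/(2*C))
O(R, Z) = -11*Z (O(R, Z) = Z*(-11) = -11*Z)
√(a(-2159, 1818) + O((-495 - 405)/(154 + 598), 2016)) = √((½)*(-1068 + 1818)/(-2159) - 11*2016) = √((½)*(-1/2159)*750 - 22176) = √(-375/2159 - 22176) = √(-47878359/2159) = I*√103369377081/2159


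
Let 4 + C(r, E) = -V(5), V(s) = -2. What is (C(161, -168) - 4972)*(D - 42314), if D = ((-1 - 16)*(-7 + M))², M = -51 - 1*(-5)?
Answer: -3827428338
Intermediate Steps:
M = -46 (M = -51 + 5 = -46)
C(r, E) = -2 (C(r, E) = -4 - 1*(-2) = -4 + 2 = -2)
D = 811801 (D = ((-1 - 16)*(-7 - 46))² = (-17*(-53))² = 901² = 811801)
(C(161, -168) - 4972)*(D - 42314) = (-2 - 4972)*(811801 - 42314) = -4974*769487 = -3827428338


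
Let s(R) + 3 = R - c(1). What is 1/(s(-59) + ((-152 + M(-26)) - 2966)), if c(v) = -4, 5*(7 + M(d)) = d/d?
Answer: -5/15914 ≈ -0.00031419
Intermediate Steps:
M(d) = -34/5 (M(d) = -7 + (d/d)/5 = -7 + (⅕)*1 = -7 + ⅕ = -34/5)
s(R) = 1 + R (s(R) = -3 + (R - 1*(-4)) = -3 + (R + 4) = -3 + (4 + R) = 1 + R)
1/(s(-59) + ((-152 + M(-26)) - 2966)) = 1/((1 - 59) + ((-152 - 34/5) - 2966)) = 1/(-58 + (-794/5 - 2966)) = 1/(-58 - 15624/5) = 1/(-15914/5) = -5/15914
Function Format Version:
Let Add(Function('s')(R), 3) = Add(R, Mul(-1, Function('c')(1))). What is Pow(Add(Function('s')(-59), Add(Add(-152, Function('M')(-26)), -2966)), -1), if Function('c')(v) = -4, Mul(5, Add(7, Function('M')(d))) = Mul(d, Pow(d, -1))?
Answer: Rational(-5, 15914) ≈ -0.00031419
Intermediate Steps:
Function('M')(d) = Rational(-34, 5) (Function('M')(d) = Add(-7, Mul(Rational(1, 5), Mul(d, Pow(d, -1)))) = Add(-7, Mul(Rational(1, 5), 1)) = Add(-7, Rational(1, 5)) = Rational(-34, 5))
Function('s')(R) = Add(1, R) (Function('s')(R) = Add(-3, Add(R, Mul(-1, -4))) = Add(-3, Add(R, 4)) = Add(-3, Add(4, R)) = Add(1, R))
Pow(Add(Function('s')(-59), Add(Add(-152, Function('M')(-26)), -2966)), -1) = Pow(Add(Add(1, -59), Add(Add(-152, Rational(-34, 5)), -2966)), -1) = Pow(Add(-58, Add(Rational(-794, 5), -2966)), -1) = Pow(Add(-58, Rational(-15624, 5)), -1) = Pow(Rational(-15914, 5), -1) = Rational(-5, 15914)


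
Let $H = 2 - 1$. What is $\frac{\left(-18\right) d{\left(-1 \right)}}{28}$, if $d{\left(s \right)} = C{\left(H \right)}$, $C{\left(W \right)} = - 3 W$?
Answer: $\frac{27}{14} \approx 1.9286$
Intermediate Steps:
$H = 1$ ($H = 2 - 1 = 1$)
$d{\left(s \right)} = -3$ ($d{\left(s \right)} = \left(-3\right) 1 = -3$)
$\frac{\left(-18\right) d{\left(-1 \right)}}{28} = \frac{\left(-18\right) \left(-3\right)}{28} = 54 \cdot \frac{1}{28} = \frac{27}{14}$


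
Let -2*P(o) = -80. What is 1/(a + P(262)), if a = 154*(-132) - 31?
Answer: -1/20319 ≈ -4.9215e-5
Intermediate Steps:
P(o) = 40 (P(o) = -½*(-80) = 40)
a = -20359 (a = -20328 - 31 = -20359)
1/(a + P(262)) = 1/(-20359 + 40) = 1/(-20319) = -1/20319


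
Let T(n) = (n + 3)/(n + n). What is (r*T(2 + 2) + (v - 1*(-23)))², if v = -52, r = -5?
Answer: 71289/64 ≈ 1113.9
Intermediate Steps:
T(n) = (3 + n)/(2*n) (T(n) = (3 + n)/((2*n)) = (3 + n)*(1/(2*n)) = (3 + n)/(2*n))
(r*T(2 + 2) + (v - 1*(-23)))² = (-5*(3 + (2 + 2))/(2*(2 + 2)) + (-52 - 1*(-23)))² = (-5*(3 + 4)/(2*4) + (-52 + 23))² = (-5*7/(2*4) - 29)² = (-5*7/8 - 29)² = (-35/8 - 29)² = (-267/8)² = 71289/64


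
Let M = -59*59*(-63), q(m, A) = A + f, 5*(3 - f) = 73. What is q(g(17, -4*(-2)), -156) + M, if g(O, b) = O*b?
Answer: 1095677/5 ≈ 2.1914e+5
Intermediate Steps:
f = -58/5 (f = 3 - 1/5*73 = 3 - 73/5 = -58/5 ≈ -11.600)
q(m, A) = -58/5 + A (q(m, A) = A - 58/5 = -58/5 + A)
M = 219303 (M = -3481*(-63) = 219303)
q(g(17, -4*(-2)), -156) + M = (-58/5 - 156) + 219303 = -838/5 + 219303 = 1095677/5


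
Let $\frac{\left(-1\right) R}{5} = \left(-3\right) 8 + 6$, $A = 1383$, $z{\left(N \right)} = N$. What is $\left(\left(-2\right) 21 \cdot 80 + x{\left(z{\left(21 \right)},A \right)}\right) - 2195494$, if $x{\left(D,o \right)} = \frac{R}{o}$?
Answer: $- \frac{1013671664}{461} \approx -2.1989 \cdot 10^{6}$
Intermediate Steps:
$R = 90$ ($R = - 5 \left(\left(-3\right) 8 + 6\right) = - 5 \left(-24 + 6\right) = \left(-5\right) \left(-18\right) = 90$)
$x{\left(D,o \right)} = \frac{90}{o}$
$\left(\left(-2\right) 21 \cdot 80 + x{\left(z{\left(21 \right)},A \right)}\right) - 2195494 = \left(\left(-2\right) 21 \cdot 80 + \frac{90}{1383}\right) - 2195494 = \left(\left(-42\right) 80 + 90 \cdot \frac{1}{1383}\right) - 2195494 = \left(-3360 + \frac{30}{461}\right) - 2195494 = - \frac{1548930}{461} - 2195494 = - \frac{1013671664}{461}$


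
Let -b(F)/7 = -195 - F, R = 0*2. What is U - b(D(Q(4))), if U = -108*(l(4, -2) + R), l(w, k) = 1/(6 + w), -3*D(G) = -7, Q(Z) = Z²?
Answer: -20882/15 ≈ -1392.1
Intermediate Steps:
R = 0
D(G) = 7/3 (D(G) = -⅓*(-7) = 7/3)
b(F) = 1365 + 7*F (b(F) = -7*(-195 - F) = 1365 + 7*F)
U = -54/5 (U = -108*(1/(6 + 4) + 0) = -108*(1/10 + 0) = -108*(⅒ + 0) = -108*⅒ = -54/5 ≈ -10.800)
U - b(D(Q(4))) = -54/5 - (1365 + 7*(7/3)) = -54/5 - (1365 + 49/3) = -54/5 - 1*4144/3 = -54/5 - 4144/3 = -20882/15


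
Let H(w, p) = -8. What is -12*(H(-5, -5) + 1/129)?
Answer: 4124/43 ≈ 95.907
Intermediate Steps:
-12*(H(-5, -5) + 1/129) = -12*(-8 + 1/129) = -12*(-1031/129) = 4124/43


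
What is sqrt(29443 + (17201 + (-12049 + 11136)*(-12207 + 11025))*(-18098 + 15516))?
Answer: 3*I*sqrt(314532239) ≈ 53205.0*I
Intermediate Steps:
sqrt(29443 + (17201 + (-12049 + 11136)*(-12207 + 11025))*(-18098 + 15516)) = sqrt(29443 + (17201 - 913*(-1182))*(-2582)) = sqrt(29443 + (17201 + 1079166)*(-2582)) = sqrt(29443 + 1096367*(-2582)) = sqrt(29443 - 2830819594) = sqrt(-2830790151) = 3*I*sqrt(314532239)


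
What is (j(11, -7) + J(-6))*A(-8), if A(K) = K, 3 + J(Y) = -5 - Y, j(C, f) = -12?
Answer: 112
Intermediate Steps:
J(Y) = -8 - Y (J(Y) = -3 + (-5 - Y) = -8 - Y)
(j(11, -7) + J(-6))*A(-8) = (-12 + (-8 - 1*(-6)))*(-8) = (-12 + (-8 + 6))*(-8) = (-12 - 2)*(-8) = -14*(-8) = 112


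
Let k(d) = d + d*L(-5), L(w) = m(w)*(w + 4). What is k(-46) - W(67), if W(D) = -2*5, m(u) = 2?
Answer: 56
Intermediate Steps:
W(D) = -10
L(w) = 8 + 2*w (L(w) = 2*(w + 4) = 2*(4 + w) = 8 + 2*w)
k(d) = -d (k(d) = d + d*(8 + 2*(-5)) = d + d*(8 - 10) = d + d*(-2) = d - 2*d = -d)
k(-46) - W(67) = -1*(-46) - 1*(-10) = 46 + 10 = 56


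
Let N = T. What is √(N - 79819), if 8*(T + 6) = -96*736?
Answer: I*√88657 ≈ 297.75*I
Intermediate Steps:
T = -8838 (T = -6 + (-96*736)/8 = -6 + (⅛)*(-70656) = -6 - 8832 = -8838)
N = -8838
√(N - 79819) = √(-8838 - 79819) = √(-88657) = I*√88657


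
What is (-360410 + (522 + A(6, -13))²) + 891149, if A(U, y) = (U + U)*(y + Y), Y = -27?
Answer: 532503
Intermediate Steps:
A(U, y) = 2*U*(-27 + y) (A(U, y) = (U + U)*(y - 27) = (2*U)*(-27 + y) = 2*U*(-27 + y))
(-360410 + (522 + A(6, -13))²) + 891149 = (-360410 + (522 + 2*6*(-27 - 13))²) + 891149 = (-360410 + (522 + 2*6*(-40))²) + 891149 = (-360410 + (522 - 480)²) + 891149 = (-360410 + 42²) + 891149 = (-360410 + 1764) + 891149 = -358646 + 891149 = 532503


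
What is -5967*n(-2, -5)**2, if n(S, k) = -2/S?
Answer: -5967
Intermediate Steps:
-5967*n(-2, -5)**2 = -5967*1**2 = -5967*1 = -5967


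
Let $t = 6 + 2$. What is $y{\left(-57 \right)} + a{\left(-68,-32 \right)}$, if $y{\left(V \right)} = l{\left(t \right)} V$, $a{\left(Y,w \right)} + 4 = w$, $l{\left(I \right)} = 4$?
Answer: $-264$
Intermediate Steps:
$t = 8$
$a{\left(Y,w \right)} = -4 + w$
$y{\left(V \right)} = 4 V$
$y{\left(-57 \right)} + a{\left(-68,-32 \right)} = 4 \left(-57\right) - 36 = -228 - 36 = -264$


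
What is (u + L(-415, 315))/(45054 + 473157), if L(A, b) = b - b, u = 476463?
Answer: 158821/172737 ≈ 0.91944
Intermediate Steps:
L(A, b) = 0
(u + L(-415, 315))/(45054 + 473157) = (476463 + 0)/(45054 + 473157) = 476463/518211 = 476463*(1/518211) = 158821/172737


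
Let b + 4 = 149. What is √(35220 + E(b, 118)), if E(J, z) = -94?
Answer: √35126 ≈ 187.42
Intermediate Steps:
b = 145 (b = -4 + 149 = 145)
√(35220 + E(b, 118)) = √(35220 - 94) = √35126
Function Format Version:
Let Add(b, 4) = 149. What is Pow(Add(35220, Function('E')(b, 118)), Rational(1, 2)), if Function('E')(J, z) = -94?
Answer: Pow(35126, Rational(1, 2)) ≈ 187.42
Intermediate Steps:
b = 145 (b = Add(-4, 149) = 145)
Pow(Add(35220, Function('E')(b, 118)), Rational(1, 2)) = Pow(Add(35220, -94), Rational(1, 2)) = Pow(35126, Rational(1, 2))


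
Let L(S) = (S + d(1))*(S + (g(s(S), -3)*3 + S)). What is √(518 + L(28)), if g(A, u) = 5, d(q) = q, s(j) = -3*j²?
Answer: √2577 ≈ 50.764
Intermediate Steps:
L(S) = (1 + S)*(15 + 2*S) (L(S) = (S + 1)*(S + (5*3 + S)) = (1 + S)*(S + (15 + S)) = (1 + S)*(15 + 2*S))
√(518 + L(28)) = √(518 + (15 + 2*28² + 17*28)) = √(518 + (15 + 2*784 + 476)) = √(518 + (15 + 1568 + 476)) = √(518 + 2059) = √2577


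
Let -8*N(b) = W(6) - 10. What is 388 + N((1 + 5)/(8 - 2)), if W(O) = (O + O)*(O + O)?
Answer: 1485/4 ≈ 371.25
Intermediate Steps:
W(O) = 4*O² (W(O) = (2*O)*(2*O) = 4*O²)
N(b) = -67/4 (N(b) = -(4*6² - 10)/8 = -(4*36 - 10)/8 = -(144 - 10)/8 = -⅛*134 = -67/4)
388 + N((1 + 5)/(8 - 2)) = 388 - 67/4 = 1485/4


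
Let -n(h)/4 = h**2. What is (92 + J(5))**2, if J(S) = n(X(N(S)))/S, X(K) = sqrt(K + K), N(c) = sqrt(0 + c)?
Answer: 42384/5 - 1472*sqrt(5)/5 ≈ 7818.5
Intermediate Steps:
N(c) = sqrt(c)
X(K) = sqrt(2)*sqrt(K) (X(K) = sqrt(2*K) = sqrt(2)*sqrt(K))
n(h) = -4*h**2
J(S) = -8/sqrt(S) (J(S) = (-4*2*sqrt(S))/S = (-8*sqrt(S))/S = -8/sqrt(S))
(92 + J(5))**2 = (92 - 8*sqrt(5)/5)**2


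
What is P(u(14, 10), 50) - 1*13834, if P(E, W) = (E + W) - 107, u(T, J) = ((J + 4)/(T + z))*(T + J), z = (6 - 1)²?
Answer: -180471/13 ≈ -13882.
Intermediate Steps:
z = 25 (z = 5² = 25)
u(T, J) = (4 + J)*(J + T)/(25 + T) (u(T, J) = ((J + 4)/(T + 25))*(T + J) = ((4 + J)/(25 + T))*(J + T) = (4 + J)*(J + T)/(25 + T))
P(E, W) = -107 + E + W
P(u(14, 10), 50) - 1*13834 = (-107 + (10² + 4*10 + 4*14 + 10*14)/(25 + 14) + 50) - 1*13834 = (-107 + (100 + 40 + 56 + 140)/39 + 50) - 13834 = (-107 + (1/39)*336 + 50) - 13834 = (-107 + 112/13 + 50) - 13834 = -629/13 - 13834 = -180471/13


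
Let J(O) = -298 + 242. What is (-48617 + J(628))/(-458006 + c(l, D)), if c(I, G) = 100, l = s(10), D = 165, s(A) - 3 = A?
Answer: 48673/457906 ≈ 0.10629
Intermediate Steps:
s(A) = 3 + A
l = 13 (l = 3 + 10 = 13)
J(O) = -56
(-48617 + J(628))/(-458006 + c(l, D)) = (-48617 - 56)/(-458006 + 100) = -48673/(-457906) = -48673*(-1/457906) = 48673/457906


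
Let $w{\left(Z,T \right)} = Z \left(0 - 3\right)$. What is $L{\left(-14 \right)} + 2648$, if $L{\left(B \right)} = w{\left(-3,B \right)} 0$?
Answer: $2648$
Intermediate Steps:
$w{\left(Z,T \right)} = - 3 Z$ ($w{\left(Z,T \right)} = Z \left(-3\right) = - 3 Z$)
$L{\left(B \right)} = 0$ ($L{\left(B \right)} = \left(-3\right) \left(-3\right) 0 = 9 \cdot 0 = 0$)
$L{\left(-14 \right)} + 2648 = 0 + 2648 = 2648$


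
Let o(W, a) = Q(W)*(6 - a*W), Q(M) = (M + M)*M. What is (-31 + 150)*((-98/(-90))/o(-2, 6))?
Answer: 5831/6480 ≈ 0.89985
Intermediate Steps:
Q(M) = 2*M**2 (Q(M) = (2*M)*M = 2*M**2)
o(W, a) = 2*W**2*(6 - W*a) (o(W, a) = (2*W**2)*(6 - a*W) = (2*W**2)*(6 - W*a) = 2*W**2*(6 - W*a))
(-31 + 150)*((-98/(-90))/o(-2, 6)) = (-31 + 150)*((-98/(-90))/((2*(-2)**2*(6 - 1*(-2)*6)))) = 119*((-98*(-1/90))/((2*4*(6 + 12)))) = 119*(49/(45*((2*4*18)))) = 119*((49/45)/144) = 119*((49/45)*(1/144)) = 119*(49/6480) = 5831/6480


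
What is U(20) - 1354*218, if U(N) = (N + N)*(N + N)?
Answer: -293572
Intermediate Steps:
U(N) = 4*N² (U(N) = (2*N)*(2*N) = 4*N²)
U(20) - 1354*218 = 4*20² - 1354*218 = 4*400 - 295172 = 1600 - 295172 = -293572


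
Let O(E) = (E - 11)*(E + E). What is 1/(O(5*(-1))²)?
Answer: 1/25600 ≈ 3.9063e-5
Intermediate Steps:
O(E) = 2*E*(-11 + E) (O(E) = (-11 + E)*(2*E) = 2*E*(-11 + E))
1/(O(5*(-1))²) = 1/((2*(5*(-1))*(-11 + 5*(-1)))²) = 1/((2*(-5)*(-11 - 5))²) = 1/((2*(-5)*(-16))²) = 1/(160²) = 1/25600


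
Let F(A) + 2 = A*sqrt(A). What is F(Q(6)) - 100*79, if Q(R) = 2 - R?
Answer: -7902 - 8*I ≈ -7902.0 - 8.0*I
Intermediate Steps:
F(A) = -2 + A**(3/2) (F(A) = -2 + A*sqrt(A) = -2 + A**(3/2))
F(Q(6)) - 100*79 = (-2 + (2 - 1*6)**(3/2)) - 100*79 = (-2 + (2 - 6)**(3/2)) - 7900 = (-2 + (-4)**(3/2)) - 7900 = (-2 - 8*I) - 7900 = -7902 - 8*I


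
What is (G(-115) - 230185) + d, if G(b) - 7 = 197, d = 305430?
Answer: 75449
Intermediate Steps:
G(b) = 204 (G(b) = 7 + 197 = 204)
(G(-115) - 230185) + d = (204 - 230185) + 305430 = -229981 + 305430 = 75449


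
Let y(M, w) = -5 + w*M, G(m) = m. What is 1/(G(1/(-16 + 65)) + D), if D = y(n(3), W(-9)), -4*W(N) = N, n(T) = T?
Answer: 196/347 ≈ 0.56484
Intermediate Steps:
W(N) = -N/4
y(M, w) = -5 + M*w
D = 7/4 (D = -5 + 3*(-¼*(-9)) = -5 + 3*(9/4) = -5 + 27/4 = 7/4 ≈ 1.7500)
1/(G(1/(-16 + 65)) + D) = 1/(1/(-16 + 65) + 7/4) = 1/(1/49 + 7/4) = 1/(347/196) = 196/347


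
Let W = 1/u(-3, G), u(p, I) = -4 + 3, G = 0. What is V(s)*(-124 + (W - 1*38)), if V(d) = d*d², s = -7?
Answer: 55909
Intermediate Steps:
u(p, I) = -1
W = -1 (W = 1/(-1) = -1)
V(d) = d³
V(s)*(-124 + (W - 1*38)) = (-7)³*(-124 + (-1 - 1*38)) = -343*(-124 + (-1 - 38)) = -343*(-124 - 39) = -343*(-163) = 55909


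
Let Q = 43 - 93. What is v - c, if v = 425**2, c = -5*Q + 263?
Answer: 180112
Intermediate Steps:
Q = -50
c = 513 (c = -5*(-50) + 263 = 250 + 263 = 513)
v = 180625
v - c = 180625 - 1*513 = 180625 - 513 = 180112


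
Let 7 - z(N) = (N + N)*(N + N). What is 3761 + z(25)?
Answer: 1268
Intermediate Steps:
z(N) = 7 - 4*N² (z(N) = 7 - (N + N)*(N + N) = 7 - 2*N*2*N = 7 - 4*N²)
3761 + z(25) = 3761 + (7 - 4*25²) = 3761 + (7 - 4*625) = 3761 + (7 - 2500) = 3761 - 2493 = 1268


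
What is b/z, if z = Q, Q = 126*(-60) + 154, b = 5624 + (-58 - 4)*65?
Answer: -797/3703 ≈ -0.21523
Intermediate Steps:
b = 1594 (b = 5624 - 62*65 = 5624 - 4030 = 1594)
Q = -7406 (Q = -7560 + 154 = -7406)
z = -7406
b/z = 1594/(-7406) = 1594*(-1/7406) = -797/3703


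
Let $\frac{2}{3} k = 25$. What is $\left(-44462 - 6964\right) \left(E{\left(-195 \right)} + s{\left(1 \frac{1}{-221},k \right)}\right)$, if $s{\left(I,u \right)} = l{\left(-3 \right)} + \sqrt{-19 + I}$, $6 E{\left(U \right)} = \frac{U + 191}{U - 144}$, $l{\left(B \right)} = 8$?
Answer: $- \frac{46500532}{113} - \frac{514260 i \sqrt{9282}}{221} \approx -4.1151 \cdot 10^{5} - 2.2419 \cdot 10^{5} i$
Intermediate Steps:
$k = \frac{75}{2}$ ($k = \frac{3}{2} \cdot 25 = \frac{75}{2} \approx 37.5$)
$E{\left(U \right)} = \frac{191 + U}{6 \left(-144 + U\right)}$ ($E{\left(U \right)} = \frac{\left(U + 191\right) \frac{1}{U - 144}}{6} = \frac{\left(191 + U\right) \frac{1}{-144 + U}}{6} = \frac{\frac{1}{-144 + U} \left(191 + U\right)}{6} = \frac{191 + U}{6 \left(-144 + U\right)}$)
$s{\left(I,u \right)} = 8 + \sqrt{-19 + I}$
$\left(-44462 - 6964\right) \left(E{\left(-195 \right)} + s{\left(1 \frac{1}{-221},k \right)}\right) = \left(-44462 - 6964\right) \left(\frac{191 - 195}{6 \left(-144 - 195\right)} + \left(8 + \sqrt{-19 + 1 \frac{1}{-221}}\right)\right) = - 51426 \left(\frac{1}{6} \frac{1}{-339} \left(-4\right) + \left(8 + \sqrt{-19 + 1 \left(- \frac{1}{221}\right)}\right)\right) = - 51426 \left(\frac{1}{6} \left(- \frac{1}{339}\right) \left(-4\right) + \left(8 + \sqrt{-19 - \frac{1}{221}}\right)\right) = - 51426 \left(\frac{2}{1017} + \left(8 + \sqrt{- \frac{4200}{221}}\right)\right) = - 51426 \left(\frac{2}{1017} + \left(8 + \frac{10 i \sqrt{9282}}{221}\right)\right) = - 51426 \left(\frac{8138}{1017} + \frac{10 i \sqrt{9282}}{221}\right) = - \frac{46500532}{113} - \frac{514260 i \sqrt{9282}}{221}$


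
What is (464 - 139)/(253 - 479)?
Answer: -325/226 ≈ -1.4381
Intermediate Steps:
(464 - 139)/(253 - 479) = 325/(-226) = 325*(-1/226) = -325/226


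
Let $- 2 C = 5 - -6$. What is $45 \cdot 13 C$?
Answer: $- \frac{6435}{2} \approx -3217.5$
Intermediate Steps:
$C = - \frac{11}{2}$ ($C = - \frac{5 - -6}{2} = - \frac{5 + 6}{2} = \left(- \frac{1}{2}\right) 11 = - \frac{11}{2} \approx -5.5$)
$45 \cdot 13 C = 45 \cdot 13 \left(- \frac{11}{2}\right) = 585 \left(- \frac{11}{2}\right) = - \frac{6435}{2}$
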